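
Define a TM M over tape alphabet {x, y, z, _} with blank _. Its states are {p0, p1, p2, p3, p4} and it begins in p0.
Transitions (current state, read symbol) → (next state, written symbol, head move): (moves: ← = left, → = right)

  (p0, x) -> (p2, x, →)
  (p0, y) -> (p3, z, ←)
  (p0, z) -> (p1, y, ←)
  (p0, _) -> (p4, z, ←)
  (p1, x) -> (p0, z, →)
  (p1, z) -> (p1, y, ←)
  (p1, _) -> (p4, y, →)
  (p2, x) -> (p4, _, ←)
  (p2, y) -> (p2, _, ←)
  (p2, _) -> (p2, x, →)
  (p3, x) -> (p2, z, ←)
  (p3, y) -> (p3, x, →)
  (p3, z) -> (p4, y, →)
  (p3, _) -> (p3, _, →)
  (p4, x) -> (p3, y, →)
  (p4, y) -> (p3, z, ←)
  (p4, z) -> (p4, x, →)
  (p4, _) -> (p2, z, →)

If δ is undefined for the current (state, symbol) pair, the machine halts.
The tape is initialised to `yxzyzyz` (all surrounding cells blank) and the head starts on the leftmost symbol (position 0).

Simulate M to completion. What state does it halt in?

state=p0 head=0 tape=_[y]xzyzyz   (p0,y)→(p3,z,←)
state=p3 head=-1 tape=[_]zxzyzyz   (p3,_)→(p3,_,→)
state=p3 head=0 tape=_[z]xzyzyz   (p3,z)→(p4,y,→)
state=p4 head=1 tape=_y[x]zyzyz   (p4,x)→(p3,y,→)
state=p3 head=2 tape=_yy[z]yzyz   (p3,z)→(p4,y,→)
state=p4 head=3 tape=_yyy[y]zyz   (p4,y)→(p3,z,←)
state=p3 head=2 tape=_yy[y]zzyz   (p3,y)→(p3,x,→)
state=p3 head=3 tape=_yyx[z]zyz   (p3,z)→(p4,y,→)
state=p4 head=4 tape=_yyxy[z]yz   (p4,z)→(p4,x,→)
state=p4 head=5 tape=_yyxyx[y]z   (p4,y)→(p3,z,←)
state=p3 head=4 tape=_yyxy[x]zz   (p3,x)→(p2,z,←)
state=p2 head=3 tape=_yyx[y]zzz   (p2,y)→(p2,_,←)
state=p2 head=2 tape=_yy[x]_zzz   (p2,x)→(p4,_,←)
state=p4 head=1 tape=_y[y]__zzz   (p4,y)→(p3,z,←)
state=p3 head=0 tape=_[y]z__zzz   (p3,y)→(p3,x,→)
state=p3 head=1 tape=_x[z]__zzz   (p3,z)→(p4,y,→)
state=p4 head=2 tape=_xy[_]_zzz   (p4,_)→(p2,z,→)
state=p2 head=3 tape=_xyz[_]zzz   (p2,_)→(p2,x,→)
state=p2 head=4 tape=_xyzx[z]zz
No transition is defined for (p2, z); M halts in state p2.

p2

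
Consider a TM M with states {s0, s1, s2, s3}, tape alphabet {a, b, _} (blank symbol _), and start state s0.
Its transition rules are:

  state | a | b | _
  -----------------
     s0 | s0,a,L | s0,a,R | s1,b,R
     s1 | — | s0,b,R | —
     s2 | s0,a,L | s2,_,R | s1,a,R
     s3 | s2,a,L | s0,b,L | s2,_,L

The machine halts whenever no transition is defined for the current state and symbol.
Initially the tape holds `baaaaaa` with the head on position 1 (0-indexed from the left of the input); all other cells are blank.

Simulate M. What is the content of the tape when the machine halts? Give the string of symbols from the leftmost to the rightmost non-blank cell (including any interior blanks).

state=s0 head=1 tape=_b[a]aaaaa   (s0,a)→(s0,a,L)
state=s0 head=0 tape=_[b]aaaaaa   (s0,b)→(s0,a,R)
state=s0 head=1 tape=_a[a]aaaaa   (s0,a)→(s0,a,L)
state=s0 head=0 tape=_[a]aaaaaa   (s0,a)→(s0,a,L)
state=s0 head=-1 tape=[_]aaaaaaa   (s0,_)→(s1,b,R)
state=s1 head=0 tape=b[a]aaaaaa
The non-blank tape span at halt is baaaaaaa.

baaaaaaa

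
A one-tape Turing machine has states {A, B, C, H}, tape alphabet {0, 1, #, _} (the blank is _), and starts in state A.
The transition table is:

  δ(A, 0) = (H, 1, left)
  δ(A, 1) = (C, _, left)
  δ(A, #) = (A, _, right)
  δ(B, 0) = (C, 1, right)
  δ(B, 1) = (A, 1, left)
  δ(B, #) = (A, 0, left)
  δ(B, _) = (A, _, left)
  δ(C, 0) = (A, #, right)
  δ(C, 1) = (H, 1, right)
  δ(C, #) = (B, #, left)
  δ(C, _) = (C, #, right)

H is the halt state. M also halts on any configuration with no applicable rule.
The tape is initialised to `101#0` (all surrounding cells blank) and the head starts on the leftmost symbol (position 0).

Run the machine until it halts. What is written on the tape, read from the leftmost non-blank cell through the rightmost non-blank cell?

1#_#0

state=A head=0 tape=_[1]01#0   (A,1)→(C,_,left)
state=C head=-1 tape=[_]_01#0   (C,_)→(C,#,right)
state=C head=0 tape=#[_]01#0   (C,_)→(C,#,right)
state=C head=1 tape=##[0]1#0   (C,0)→(A,#,right)
state=A head=2 tape=###[1]#0   (A,1)→(C,_,left)
state=C head=1 tape=##[#]_#0   (C,#)→(B,#,left)
state=B head=0 tape=#[#]#_#0   (B,#)→(A,0,left)
state=A head=-1 tape=[#]0#_#0   (A,#)→(A,_,right)
state=A head=0 tape=_[0]#_#0   (A,0)→(H,1,left)
state=H head=-1 tape=[_]1#_#0
The non-blank tape span at halt is 1#_#0.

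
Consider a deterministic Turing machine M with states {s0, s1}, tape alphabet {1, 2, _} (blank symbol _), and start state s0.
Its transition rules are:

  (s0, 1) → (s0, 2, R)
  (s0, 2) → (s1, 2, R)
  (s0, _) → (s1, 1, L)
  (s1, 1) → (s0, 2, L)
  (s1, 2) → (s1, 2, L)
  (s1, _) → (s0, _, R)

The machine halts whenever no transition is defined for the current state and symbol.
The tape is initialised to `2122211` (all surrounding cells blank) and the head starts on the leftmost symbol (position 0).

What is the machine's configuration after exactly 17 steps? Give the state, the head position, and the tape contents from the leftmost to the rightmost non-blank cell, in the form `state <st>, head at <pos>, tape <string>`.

state s1, head at -1, tape 2222211

state=s0 head=0 tape=_[2]122211   (s0,2)→(s1,2,R)
state=s1 head=1 tape=_2[1]22211   (s1,1)→(s0,2,L)
state=s0 head=0 tape=_[2]222211   (s0,2)→(s1,2,R)
state=s1 head=1 tape=_2[2]22211   (s1,2)→(s1,2,L)
state=s1 head=0 tape=_[2]222211   (s1,2)→(s1,2,L)
state=s1 head=-1 tape=[_]2222211   (s1,_)→(s0,_,R)
state=s0 head=0 tape=_[2]222211   (s0,2)→(s1,2,R)
state=s1 head=1 tape=_2[2]22211   (s1,2)→(s1,2,L)
state=s1 head=0 tape=_[2]222211   (s1,2)→(s1,2,L)
state=s1 head=-1 tape=[_]2222211   (s1,_)→(s0,_,R)
state=s0 head=0 tape=_[2]222211   (s0,2)→(s1,2,R)
state=s1 head=1 tape=_2[2]22211   (s1,2)→(s1,2,L)
state=s1 head=0 tape=_[2]222211   (s1,2)→(s1,2,L)
state=s1 head=-1 tape=[_]2222211   (s1,_)→(s0,_,R)
state=s0 head=0 tape=_[2]222211   (s0,2)→(s1,2,R)
state=s1 head=1 tape=_2[2]22211   (s1,2)→(s1,2,L)
state=s1 head=0 tape=_[2]222211   (s1,2)→(s1,2,L)
state=s1 head=-1 tape=[_]2222211
After 17 steps: state s1, head at -1, tape 2222211.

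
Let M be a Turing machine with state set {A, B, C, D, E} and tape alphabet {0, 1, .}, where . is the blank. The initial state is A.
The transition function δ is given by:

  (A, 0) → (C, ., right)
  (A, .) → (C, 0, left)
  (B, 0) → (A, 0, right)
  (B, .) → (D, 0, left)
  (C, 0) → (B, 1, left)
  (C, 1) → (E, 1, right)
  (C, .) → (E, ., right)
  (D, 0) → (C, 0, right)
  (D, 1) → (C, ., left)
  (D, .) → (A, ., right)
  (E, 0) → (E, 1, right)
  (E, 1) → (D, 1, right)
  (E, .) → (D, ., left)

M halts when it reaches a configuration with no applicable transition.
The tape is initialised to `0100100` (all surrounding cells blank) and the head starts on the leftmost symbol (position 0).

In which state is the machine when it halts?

A

state=A head=0 tape=[0]100100   (A,0)→(C,.,right)
state=C head=1 tape=.[1]00100   (C,1)→(E,1,right)
state=E head=2 tape=.1[0]0100   (E,0)→(E,1,right)
state=E head=3 tape=.11[0]100   (E,0)→(E,1,right)
state=E head=4 tape=.111[1]00   (E,1)→(D,1,right)
state=D head=5 tape=.1111[0]0   (D,0)→(C,0,right)
state=C head=6 tape=.11110[0]   (C,0)→(B,1,left)
state=B head=5 tape=.1111[0]1   (B,0)→(A,0,right)
state=A head=6 tape=.11110[1]
No transition is defined for (A, 1); M halts in state A.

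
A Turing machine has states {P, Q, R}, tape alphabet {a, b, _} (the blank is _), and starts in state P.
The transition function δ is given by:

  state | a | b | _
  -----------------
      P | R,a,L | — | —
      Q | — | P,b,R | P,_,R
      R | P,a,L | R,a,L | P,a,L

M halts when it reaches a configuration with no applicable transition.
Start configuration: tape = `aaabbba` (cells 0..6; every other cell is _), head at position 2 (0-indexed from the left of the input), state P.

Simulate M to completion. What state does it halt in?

P | __aa[a]bbba   read a → write a, move L, go to R
R | __a[a]abbba   read a → write a, move L, go to P
P | __[a]aabbba   read a → write a, move L, go to R
R | _[_]aaabbba   read _ → write a, move L, go to P
P | [_]aaaabbba
No transition is defined for (P, _); M halts in state P.

P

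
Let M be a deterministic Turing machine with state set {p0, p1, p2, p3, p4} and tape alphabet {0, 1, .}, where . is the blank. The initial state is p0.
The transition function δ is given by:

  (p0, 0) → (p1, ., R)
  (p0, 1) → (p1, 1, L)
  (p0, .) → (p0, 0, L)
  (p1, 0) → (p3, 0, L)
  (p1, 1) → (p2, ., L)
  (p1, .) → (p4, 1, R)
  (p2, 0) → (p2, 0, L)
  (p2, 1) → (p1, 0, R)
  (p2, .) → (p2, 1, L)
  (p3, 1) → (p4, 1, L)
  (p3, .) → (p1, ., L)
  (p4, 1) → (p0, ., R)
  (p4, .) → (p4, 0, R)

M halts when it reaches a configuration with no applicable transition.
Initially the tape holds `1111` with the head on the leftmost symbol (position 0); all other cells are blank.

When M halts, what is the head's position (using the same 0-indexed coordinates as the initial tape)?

4

p0 | .[1]111.   read 1 → write 1, move L, go to p1
p1 | [.]1111.   read . → write 1, move R, go to p4
p4 | 1[1]111.   read 1 → write ., move R, go to p0
p0 | 1.[1]11.   read 1 → write 1, move L, go to p1
p1 | 1[.]111.   read . → write 1, move R, go to p4
p4 | 11[1]11.   read 1 → write ., move R, go to p0
p0 | 11.[1]1.   read 1 → write 1, move L, go to p1
p1 | 11[.]11.   read . → write 1, move R, go to p4
p4 | 111[1]1.   read 1 → write ., move R, go to p0
p0 | 111.[1].   read 1 → write 1, move L, go to p1
p1 | 111[.]1.   read . → write 1, move R, go to p4
p4 | 1111[1].   read 1 → write ., move R, go to p0
p0 | 1111.[.]   read . → write 0, move L, go to p0
p0 | 1111[.]0   read . → write 0, move L, go to p0
p0 | 111[1]00   read 1 → write 1, move L, go to p1
p1 | 11[1]100   read 1 → write ., move L, go to p2
p2 | 1[1].100   read 1 → write 0, move R, go to p1
p1 | 10[.]100   read . → write 1, move R, go to p4
p4 | 101[1]00   read 1 → write ., move R, go to p0
p0 | 101.[0]0   read 0 → write ., move R, go to p1
p1 | 101..[0]   read 0 → write 0, move L, go to p3
p3 | 101.[.]0   read . → write ., move L, go to p1
p1 | 101[.].0   read . → write 1, move R, go to p4
p4 | 1011[.]0   read . → write 0, move R, go to p4
p4 | 10110[0]
At halt the head is at cell 4.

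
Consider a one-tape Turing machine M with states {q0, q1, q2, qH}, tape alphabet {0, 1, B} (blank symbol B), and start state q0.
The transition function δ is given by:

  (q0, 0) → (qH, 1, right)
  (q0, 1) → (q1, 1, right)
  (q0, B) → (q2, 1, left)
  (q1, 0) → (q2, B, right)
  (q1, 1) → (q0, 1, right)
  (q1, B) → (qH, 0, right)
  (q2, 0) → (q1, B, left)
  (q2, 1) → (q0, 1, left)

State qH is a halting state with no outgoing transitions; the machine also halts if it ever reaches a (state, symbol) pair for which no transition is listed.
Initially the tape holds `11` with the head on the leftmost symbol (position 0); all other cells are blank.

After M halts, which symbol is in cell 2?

state=q0 head=0 tape=[1]1BBB   (q0,1)→(q1,1,right)
state=q1 head=1 tape=1[1]BBB   (q1,1)→(q0,1,right)
state=q0 head=2 tape=11[B]BB   (q0,B)→(q2,1,left)
state=q2 head=1 tape=1[1]1BB   (q2,1)→(q0,1,left)
state=q0 head=0 tape=[1]11BB   (q0,1)→(q1,1,right)
state=q1 head=1 tape=1[1]1BB   (q1,1)→(q0,1,right)
state=q0 head=2 tape=11[1]BB   (q0,1)→(q1,1,right)
state=q1 head=3 tape=111[B]B   (q1,B)→(qH,0,right)
state=qH head=4 tape=1110[B]
Cell 2 holds 1 when M halts.

1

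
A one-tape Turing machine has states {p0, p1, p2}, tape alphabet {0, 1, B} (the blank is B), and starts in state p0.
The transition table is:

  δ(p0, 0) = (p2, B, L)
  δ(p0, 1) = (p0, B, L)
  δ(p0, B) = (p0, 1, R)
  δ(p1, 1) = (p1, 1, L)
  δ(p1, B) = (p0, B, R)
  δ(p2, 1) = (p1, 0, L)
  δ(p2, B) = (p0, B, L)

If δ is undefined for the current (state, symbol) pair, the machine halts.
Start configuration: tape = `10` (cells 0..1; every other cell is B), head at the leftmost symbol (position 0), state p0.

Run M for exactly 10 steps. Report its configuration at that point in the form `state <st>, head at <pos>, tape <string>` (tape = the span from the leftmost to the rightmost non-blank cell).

state p0, head at 0, tape 110

state=p0 head=0 tape=BB[1]0   (p0,1)→(p0,B,L)
state=p0 head=-1 tape=B[B]B0   (p0,B)→(p0,1,R)
state=p0 head=0 tape=B1[B]0   (p0,B)→(p0,1,R)
state=p0 head=1 tape=B11[0]   (p0,0)→(p2,B,L)
state=p2 head=0 tape=B1[1]B   (p2,1)→(p1,0,L)
state=p1 head=-1 tape=B[1]0B   (p1,1)→(p1,1,L)
state=p1 head=-2 tape=[B]10B   (p1,B)→(p0,B,R)
state=p0 head=-1 tape=B[1]0B   (p0,1)→(p0,B,L)
state=p0 head=-2 tape=[B]B0B   (p0,B)→(p0,1,R)
state=p0 head=-1 tape=1[B]0B   (p0,B)→(p0,1,R)
state=p0 head=0 tape=11[0]B
After 10 steps: state p0, head at 0, tape 110.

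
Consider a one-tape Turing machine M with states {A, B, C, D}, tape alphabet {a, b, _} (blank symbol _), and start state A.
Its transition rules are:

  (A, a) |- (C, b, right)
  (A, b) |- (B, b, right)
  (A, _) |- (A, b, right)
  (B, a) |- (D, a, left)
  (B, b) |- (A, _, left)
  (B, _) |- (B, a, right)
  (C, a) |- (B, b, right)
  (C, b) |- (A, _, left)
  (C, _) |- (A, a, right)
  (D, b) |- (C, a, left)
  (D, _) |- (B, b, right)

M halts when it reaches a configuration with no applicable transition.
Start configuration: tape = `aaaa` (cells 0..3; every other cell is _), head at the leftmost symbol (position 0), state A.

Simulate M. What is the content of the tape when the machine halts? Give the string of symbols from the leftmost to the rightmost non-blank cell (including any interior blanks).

bbaaa

A | _[a]aaa   read a → write b, move right, go to C
C | _b[a]aa   read a → write b, move right, go to B
B | _bb[a]a   read a → write a, move left, go to D
D | _b[b]aa   read b → write a, move left, go to C
C | _[b]aaa   read b → write _, move left, go to A
A | [_]_aaa   read _ → write b, move right, go to A
A | b[_]aaa   read _ → write b, move right, go to A
A | bb[a]aa   read a → write b, move right, go to C
C | bbb[a]a   read a → write b, move right, go to B
B | bbbb[a]   read a → write a, move left, go to D
D | bbb[b]a   read b → write a, move left, go to C
C | bb[b]aa   read b → write _, move left, go to A
A | b[b]_aa   read b → write b, move right, go to B
B | bb[_]aa   read _ → write a, move right, go to B
B | bba[a]a   read a → write a, move left, go to D
D | bb[a]aa
The non-blank tape span at halt is bbaaa.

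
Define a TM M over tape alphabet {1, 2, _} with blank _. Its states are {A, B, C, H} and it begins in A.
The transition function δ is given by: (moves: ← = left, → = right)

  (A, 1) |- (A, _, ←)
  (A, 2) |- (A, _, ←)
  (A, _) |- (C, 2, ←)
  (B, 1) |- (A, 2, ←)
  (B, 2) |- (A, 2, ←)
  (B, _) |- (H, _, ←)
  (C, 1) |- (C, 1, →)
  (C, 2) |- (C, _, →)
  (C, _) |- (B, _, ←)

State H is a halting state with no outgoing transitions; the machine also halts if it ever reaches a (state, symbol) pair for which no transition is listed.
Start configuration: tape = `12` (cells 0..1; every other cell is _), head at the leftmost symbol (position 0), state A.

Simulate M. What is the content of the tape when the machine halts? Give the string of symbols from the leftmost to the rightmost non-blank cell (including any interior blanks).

A | ____[1]2   read 1 → write _, move ←, go to A
A | ___[_]_2   read _ → write 2, move ←, go to C
C | __[_]2_2   read _ → write _, move ←, go to B
B | _[_]_2_2   read _ → write _, move ←, go to H
H | [_]__2_2
The non-blank tape span at halt is 2_2.

2_2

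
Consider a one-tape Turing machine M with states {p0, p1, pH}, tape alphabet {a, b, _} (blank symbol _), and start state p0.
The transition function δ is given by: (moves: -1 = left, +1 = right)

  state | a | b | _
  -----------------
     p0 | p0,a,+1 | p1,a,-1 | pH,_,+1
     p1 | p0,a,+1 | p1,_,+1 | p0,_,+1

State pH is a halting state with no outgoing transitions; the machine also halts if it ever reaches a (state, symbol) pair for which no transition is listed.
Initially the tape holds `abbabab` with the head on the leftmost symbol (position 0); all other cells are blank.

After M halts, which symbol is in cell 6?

a

state=p0 head=0 tape=[a]bbabab__   (p0,a)→(p0,a,+1)
state=p0 head=1 tape=a[b]babab__   (p0,b)→(p1,a,-1)
state=p1 head=0 tape=[a]ababab__   (p1,a)→(p0,a,+1)
state=p0 head=1 tape=a[a]babab__   (p0,a)→(p0,a,+1)
state=p0 head=2 tape=aa[b]abab__   (p0,b)→(p1,a,-1)
state=p1 head=1 tape=a[a]aabab__   (p1,a)→(p0,a,+1)
state=p0 head=2 tape=aa[a]abab__   (p0,a)→(p0,a,+1)
state=p0 head=3 tape=aaa[a]bab__   (p0,a)→(p0,a,+1)
state=p0 head=4 tape=aaaa[b]ab__   (p0,b)→(p1,a,-1)
state=p1 head=3 tape=aaa[a]aab__   (p1,a)→(p0,a,+1)
state=p0 head=4 tape=aaaa[a]ab__   (p0,a)→(p0,a,+1)
state=p0 head=5 tape=aaaaa[a]b__   (p0,a)→(p0,a,+1)
state=p0 head=6 tape=aaaaaa[b]__   (p0,b)→(p1,a,-1)
state=p1 head=5 tape=aaaaa[a]a__   (p1,a)→(p0,a,+1)
state=p0 head=6 tape=aaaaaa[a]__   (p0,a)→(p0,a,+1)
state=p0 head=7 tape=aaaaaaa[_]_   (p0,_)→(pH,_,+1)
state=pH head=8 tape=aaaaaaa_[_]
Cell 6 holds a when M halts.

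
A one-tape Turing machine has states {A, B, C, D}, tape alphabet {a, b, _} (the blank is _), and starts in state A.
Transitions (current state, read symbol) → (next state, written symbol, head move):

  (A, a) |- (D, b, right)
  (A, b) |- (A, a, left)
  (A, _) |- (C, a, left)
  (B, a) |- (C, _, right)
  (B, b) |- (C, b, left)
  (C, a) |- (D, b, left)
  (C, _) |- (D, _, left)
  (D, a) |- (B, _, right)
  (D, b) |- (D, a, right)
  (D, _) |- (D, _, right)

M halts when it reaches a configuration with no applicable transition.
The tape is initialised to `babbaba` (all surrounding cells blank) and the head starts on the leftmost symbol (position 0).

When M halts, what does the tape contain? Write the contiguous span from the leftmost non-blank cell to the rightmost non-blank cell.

aa__ba

state=A head=0 tape=___[b]abbaba   (A,b)→(A,a,left)
state=A head=-1 tape=__[_]aabbaba   (A,_)→(C,a,left)
state=C head=-2 tape=_[_]aaabbaba   (C,_)→(D,_,left)
state=D head=-3 tape=[_]_aaabbaba   (D,_)→(D,_,right)
state=D head=-2 tape=_[_]aaabbaba   (D,_)→(D,_,right)
state=D head=-1 tape=__[a]aabbaba   (D,a)→(B,_,right)
state=B head=0 tape=___[a]abbaba   (B,a)→(C,_,right)
state=C head=1 tape=____[a]bbaba   (C,a)→(D,b,left)
state=D head=0 tape=___[_]bbbaba   (D,_)→(D,_,right)
state=D head=1 tape=____[b]bbaba   (D,b)→(D,a,right)
state=D head=2 tape=____a[b]baba   (D,b)→(D,a,right)
state=D head=3 tape=____aa[b]aba   (D,b)→(D,a,right)
state=D head=4 tape=____aaa[a]ba   (D,a)→(B,_,right)
state=B head=5 tape=____aaa_[b]a   (B,b)→(C,b,left)
state=C head=4 tape=____aaa[_]ba   (C,_)→(D,_,left)
state=D head=3 tape=____aa[a]_ba   (D,a)→(B,_,right)
state=B head=4 tape=____aa_[_]ba
The non-blank tape span at halt is aa__ba.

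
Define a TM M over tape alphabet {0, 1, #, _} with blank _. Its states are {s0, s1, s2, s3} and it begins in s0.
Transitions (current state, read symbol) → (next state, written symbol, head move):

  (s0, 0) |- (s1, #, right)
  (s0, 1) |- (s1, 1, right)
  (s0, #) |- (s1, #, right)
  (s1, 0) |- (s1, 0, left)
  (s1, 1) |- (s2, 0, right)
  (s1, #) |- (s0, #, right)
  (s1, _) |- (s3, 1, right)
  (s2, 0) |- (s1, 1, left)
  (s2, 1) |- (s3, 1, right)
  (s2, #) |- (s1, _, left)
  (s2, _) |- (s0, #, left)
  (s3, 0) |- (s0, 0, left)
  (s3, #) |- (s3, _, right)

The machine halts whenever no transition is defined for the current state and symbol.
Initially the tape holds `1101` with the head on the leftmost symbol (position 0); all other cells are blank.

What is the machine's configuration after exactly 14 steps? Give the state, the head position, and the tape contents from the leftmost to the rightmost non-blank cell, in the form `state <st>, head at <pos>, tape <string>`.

state=s0 head=0 tape=__[1]101   (s0,1)→(s1,1,right)
state=s1 head=1 tape=__1[1]01   (s1,1)→(s2,0,right)
state=s2 head=2 tape=__10[0]1   (s2,0)→(s1,1,left)
state=s1 head=1 tape=__1[0]11   (s1,0)→(s1,0,left)
state=s1 head=0 tape=__[1]011   (s1,1)→(s2,0,right)
state=s2 head=1 tape=__0[0]11   (s2,0)→(s1,1,left)
state=s1 head=0 tape=__[0]111   (s1,0)→(s1,0,left)
state=s1 head=-1 tape=_[_]0111   (s1,_)→(s3,1,right)
state=s3 head=0 tape=_1[0]111   (s3,0)→(s0,0,left)
state=s0 head=-1 tape=_[1]0111   (s0,1)→(s1,1,right)
state=s1 head=0 tape=_1[0]111   (s1,0)→(s1,0,left)
state=s1 head=-1 tape=_[1]0111   (s1,1)→(s2,0,right)
state=s2 head=0 tape=_0[0]111   (s2,0)→(s1,1,left)
state=s1 head=-1 tape=_[0]1111   (s1,0)→(s1,0,left)
state=s1 head=-2 tape=[_]01111
After 14 steps: state s1, head at -2, tape 01111.

state s1, head at -2, tape 01111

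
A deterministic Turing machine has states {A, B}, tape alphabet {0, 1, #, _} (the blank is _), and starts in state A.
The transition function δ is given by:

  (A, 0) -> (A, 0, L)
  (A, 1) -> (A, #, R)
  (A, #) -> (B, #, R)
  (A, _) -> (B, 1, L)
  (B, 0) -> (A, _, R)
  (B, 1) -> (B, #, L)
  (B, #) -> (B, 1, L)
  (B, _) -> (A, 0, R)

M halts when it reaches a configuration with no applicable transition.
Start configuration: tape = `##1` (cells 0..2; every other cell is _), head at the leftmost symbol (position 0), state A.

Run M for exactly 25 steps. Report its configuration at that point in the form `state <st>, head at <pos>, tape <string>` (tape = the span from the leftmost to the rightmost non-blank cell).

A | _[#]#1__   read # → write #, move R, go to B
B | _#[#]1__   read # → write 1, move L, go to B
B | _[#]11__   read # → write 1, move L, go to B
B | [_]111__   read _ → write 0, move R, go to A
A | 0[1]11__   read 1 → write #, move R, go to A
A | 0#[1]1__   read 1 → write #, move R, go to A
A | 0##[1]__   read 1 → write #, move R, go to A
A | 0###[_]_   read _ → write 1, move L, go to B
B | 0##[#]1_   read # → write 1, move L, go to B
B | 0#[#]11_   read # → write 1, move L, go to B
B | 0[#]111_   read # → write 1, move L, go to B
B | [0]1111_   read 0 → write _, move R, go to A
A | _[1]111_   read 1 → write #, move R, go to A
A | _#[1]11_   read 1 → write #, move R, go to A
A | _##[1]1_   read 1 → write #, move R, go to A
A | _###[1]_   read 1 → write #, move R, go to A
A | _####[_]   read _ → write 1, move L, go to B
B | _###[#]1   read # → write 1, move L, go to B
B | _##[#]11   read # → write 1, move L, go to B
B | _#[#]111   read # → write 1, move L, go to B
B | _[#]1111   read # → write 1, move L, go to B
B | [_]11111   read _ → write 0, move R, go to A
A | 0[1]1111   read 1 → write #, move R, go to A
A | 0#[1]111   read 1 → write #, move R, go to A
A | 0##[1]11   read 1 → write #, move R, go to A
A | 0###[1]1
After 25 steps: state A, head at 3, tape 0###11.

state A, head at 3, tape 0###11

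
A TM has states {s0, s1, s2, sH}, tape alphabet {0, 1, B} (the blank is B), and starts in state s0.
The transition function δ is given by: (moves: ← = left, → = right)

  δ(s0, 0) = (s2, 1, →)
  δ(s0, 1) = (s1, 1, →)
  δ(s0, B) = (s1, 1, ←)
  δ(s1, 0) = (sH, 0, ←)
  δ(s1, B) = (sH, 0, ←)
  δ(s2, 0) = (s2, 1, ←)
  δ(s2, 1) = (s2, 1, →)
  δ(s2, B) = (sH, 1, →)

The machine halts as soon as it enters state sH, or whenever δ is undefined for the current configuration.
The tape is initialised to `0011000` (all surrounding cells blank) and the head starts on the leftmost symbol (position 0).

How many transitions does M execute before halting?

state=s0 head=0 tape=[0]011000BB   (s0,0)→(s2,1,→)
state=s2 head=1 tape=1[0]11000BB   (s2,0)→(s2,1,←)
state=s2 head=0 tape=[1]111000BB   (s2,1)→(s2,1,→)
state=s2 head=1 tape=1[1]11000BB   (s2,1)→(s2,1,→)
state=s2 head=2 tape=11[1]1000BB   (s2,1)→(s2,1,→)
state=s2 head=3 tape=111[1]000BB   (s2,1)→(s2,1,→)
state=s2 head=4 tape=1111[0]00BB   (s2,0)→(s2,1,←)
state=s2 head=3 tape=111[1]100BB   (s2,1)→(s2,1,→)
state=s2 head=4 tape=1111[1]00BB   (s2,1)→(s2,1,→)
state=s2 head=5 tape=11111[0]0BB   (s2,0)→(s2,1,←)
state=s2 head=4 tape=1111[1]10BB   (s2,1)→(s2,1,→)
state=s2 head=5 tape=11111[1]0BB   (s2,1)→(s2,1,→)
state=s2 head=6 tape=111111[0]BB   (s2,0)→(s2,1,←)
state=s2 head=5 tape=11111[1]1BB   (s2,1)→(s2,1,→)
state=s2 head=6 tape=111111[1]BB   (s2,1)→(s2,1,→)
state=s2 head=7 tape=1111111[B]B   (s2,B)→(sH,1,→)
state=sH head=8 tape=11111111[B]
M halts after 16 transitions.

16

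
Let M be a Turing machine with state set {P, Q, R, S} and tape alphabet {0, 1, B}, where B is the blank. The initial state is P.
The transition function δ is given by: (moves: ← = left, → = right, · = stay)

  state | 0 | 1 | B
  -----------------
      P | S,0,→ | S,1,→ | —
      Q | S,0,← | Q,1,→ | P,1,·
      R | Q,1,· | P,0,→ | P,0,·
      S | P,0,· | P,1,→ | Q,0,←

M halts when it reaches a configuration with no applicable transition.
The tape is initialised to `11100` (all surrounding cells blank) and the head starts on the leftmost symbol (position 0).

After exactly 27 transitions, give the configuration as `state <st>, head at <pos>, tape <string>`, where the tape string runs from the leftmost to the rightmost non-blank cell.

P | [1]1100BBB   read 1 → write 1, move →, go to S
S | 1[1]100BBB   read 1 → write 1, move →, go to P
P | 11[1]00BBB   read 1 → write 1, move →, go to S
S | 111[0]0BBB   read 0 → write 0, move ·, go to P
P | 111[0]0BBB   read 0 → write 0, move →, go to S
S | 1110[0]BBB   read 0 → write 0, move ·, go to P
P | 1110[0]BBB   read 0 → write 0, move →, go to S
S | 11100[B]BB   read B → write 0, move ←, go to Q
Q | 1110[0]0BB   read 0 → write 0, move ←, go to S
S | 111[0]00BB   read 0 → write 0, move ·, go to P
P | 111[0]00BB   read 0 → write 0, move →, go to S
S | 1110[0]0BB   read 0 → write 0, move ·, go to P
P | 1110[0]0BB   read 0 → write 0, move →, go to S
S | 11100[0]BB   read 0 → write 0, move ·, go to P
P | 11100[0]BB   read 0 → write 0, move →, go to S
S | 111000[B]B   read B → write 0, move ←, go to Q
Q | 11100[0]0B   read 0 → write 0, move ←, go to S
S | 1110[0]00B   read 0 → write 0, move ·, go to P
P | 1110[0]00B   read 0 → write 0, move →, go to S
S | 11100[0]0B   read 0 → write 0, move ·, go to P
P | 11100[0]0B   read 0 → write 0, move →, go to S
S | 111000[0]B   read 0 → write 0, move ·, go to P
P | 111000[0]B   read 0 → write 0, move →, go to S
S | 1110000[B]   read B → write 0, move ←, go to Q
Q | 111000[0]0   read 0 → write 0, move ←, go to S
S | 11100[0]00   read 0 → write 0, move ·, go to P
P | 11100[0]00   read 0 → write 0, move →, go to S
S | 111000[0]0
After 27 steps: state S, head at 6, tape 11100000.

state S, head at 6, tape 11100000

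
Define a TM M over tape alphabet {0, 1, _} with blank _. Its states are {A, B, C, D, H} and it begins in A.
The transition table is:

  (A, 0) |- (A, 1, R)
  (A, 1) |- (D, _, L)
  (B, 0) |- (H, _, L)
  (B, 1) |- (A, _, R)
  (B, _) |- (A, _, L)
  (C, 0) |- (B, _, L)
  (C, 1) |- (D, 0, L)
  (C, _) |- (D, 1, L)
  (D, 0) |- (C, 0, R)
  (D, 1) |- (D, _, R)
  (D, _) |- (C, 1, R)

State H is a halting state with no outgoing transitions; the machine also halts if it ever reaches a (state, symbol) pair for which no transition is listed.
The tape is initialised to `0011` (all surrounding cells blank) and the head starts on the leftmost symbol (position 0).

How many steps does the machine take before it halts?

14

state=A head=0 tape=[0]011_   (A,0)→(A,1,R)
state=A head=1 tape=1[0]11_   (A,0)→(A,1,R)
state=A head=2 tape=11[1]1_   (A,1)→(D,_,L)
state=D head=1 tape=1[1]_1_   (D,1)→(D,_,R)
state=D head=2 tape=1_[_]1_   (D,_)→(C,1,R)
state=C head=3 tape=1_1[1]_   (C,1)→(D,0,L)
state=D head=2 tape=1_[1]0_   (D,1)→(D,_,R)
state=D head=3 tape=1__[0]_   (D,0)→(C,0,R)
state=C head=4 tape=1__0[_]   (C,_)→(D,1,L)
state=D head=3 tape=1__[0]1   (D,0)→(C,0,R)
state=C head=4 tape=1__0[1]   (C,1)→(D,0,L)
state=D head=3 tape=1__[0]0   (D,0)→(C,0,R)
state=C head=4 tape=1__0[0]   (C,0)→(B,_,L)
state=B head=3 tape=1__[0]_   (B,0)→(H,_,L)
state=H head=2 tape=1_[_]__
M halts after 14 transitions.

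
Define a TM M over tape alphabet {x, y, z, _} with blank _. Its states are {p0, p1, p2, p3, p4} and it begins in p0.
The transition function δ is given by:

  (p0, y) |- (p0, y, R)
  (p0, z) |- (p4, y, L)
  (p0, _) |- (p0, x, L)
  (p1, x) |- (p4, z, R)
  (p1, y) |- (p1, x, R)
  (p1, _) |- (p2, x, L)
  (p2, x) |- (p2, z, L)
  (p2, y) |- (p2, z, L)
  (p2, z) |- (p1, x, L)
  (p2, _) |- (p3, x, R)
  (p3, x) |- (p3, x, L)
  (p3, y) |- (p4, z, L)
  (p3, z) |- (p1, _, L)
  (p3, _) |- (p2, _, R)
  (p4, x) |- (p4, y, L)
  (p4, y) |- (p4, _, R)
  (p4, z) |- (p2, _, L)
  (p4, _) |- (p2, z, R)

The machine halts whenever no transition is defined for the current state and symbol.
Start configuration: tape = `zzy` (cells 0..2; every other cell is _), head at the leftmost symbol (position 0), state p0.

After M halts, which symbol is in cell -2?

state=p0 head=0 tape=____[z]zy   (p0,z)→(p4,y,L)
state=p4 head=-1 tape=___[_]yzy   (p4,_)→(p2,z,R)
state=p2 head=0 tape=___z[y]zy   (p2,y)→(p2,z,L)
state=p2 head=-1 tape=___[z]zzy   (p2,z)→(p1,x,L)
state=p1 head=-2 tape=__[_]xzzy   (p1,_)→(p2,x,L)
state=p2 head=-3 tape=_[_]xxzzy   (p2,_)→(p3,x,R)
state=p3 head=-2 tape=_x[x]xzzy   (p3,x)→(p3,x,L)
state=p3 head=-3 tape=_[x]xxzzy   (p3,x)→(p3,x,L)
state=p3 head=-4 tape=[_]xxxzzy   (p3,_)→(p2,_,R)
state=p2 head=-3 tape=_[x]xxzzy   (p2,x)→(p2,z,L)
state=p2 head=-4 tape=[_]zxxzzy   (p2,_)→(p3,x,R)
state=p3 head=-3 tape=x[z]xxzzy   (p3,z)→(p1,_,L)
state=p1 head=-4 tape=[x]_xxzzy   (p1,x)→(p4,z,R)
state=p4 head=-3 tape=z[_]xxzzy   (p4,_)→(p2,z,R)
state=p2 head=-2 tape=zz[x]xzzy   (p2,x)→(p2,z,L)
state=p2 head=-3 tape=z[z]zxzzy   (p2,z)→(p1,x,L)
state=p1 head=-4 tape=[z]xzxzzy
Cell -2 holds z when M halts.

z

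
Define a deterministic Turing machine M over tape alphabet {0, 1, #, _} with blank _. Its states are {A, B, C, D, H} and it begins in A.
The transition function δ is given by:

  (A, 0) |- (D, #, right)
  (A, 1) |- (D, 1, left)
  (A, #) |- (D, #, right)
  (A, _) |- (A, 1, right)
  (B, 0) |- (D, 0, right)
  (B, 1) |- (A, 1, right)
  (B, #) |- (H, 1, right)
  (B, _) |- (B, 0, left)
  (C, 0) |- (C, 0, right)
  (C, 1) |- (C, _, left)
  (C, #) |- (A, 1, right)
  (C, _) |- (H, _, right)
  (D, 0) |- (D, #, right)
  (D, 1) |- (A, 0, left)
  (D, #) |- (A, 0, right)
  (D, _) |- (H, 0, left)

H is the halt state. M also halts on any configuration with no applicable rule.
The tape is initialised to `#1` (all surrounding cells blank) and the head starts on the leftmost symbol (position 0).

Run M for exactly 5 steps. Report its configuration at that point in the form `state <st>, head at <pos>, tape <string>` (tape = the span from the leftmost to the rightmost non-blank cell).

state H, head at 1, tape ##0

A | [#]1_   read # → write #, move right, go to D
D | #[1]_   read 1 → write 0, move left, go to A
A | [#]0_   read # → write #, move right, go to D
D | #[0]_   read 0 → write #, move right, go to D
D | ##[_]   read _ → write 0, move left, go to H
H | #[#]0
After 5 steps: state H, head at 1, tape ##0.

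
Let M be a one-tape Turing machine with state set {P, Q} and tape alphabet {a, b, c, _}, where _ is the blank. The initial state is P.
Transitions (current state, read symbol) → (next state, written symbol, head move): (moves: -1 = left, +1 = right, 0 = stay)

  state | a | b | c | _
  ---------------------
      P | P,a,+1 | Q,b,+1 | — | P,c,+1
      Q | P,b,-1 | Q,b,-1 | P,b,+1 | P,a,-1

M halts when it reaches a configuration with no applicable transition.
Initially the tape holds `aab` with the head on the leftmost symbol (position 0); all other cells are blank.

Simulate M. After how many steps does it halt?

P | ___[a]ab_   read a → write a, move +1, go to P
P | ___a[a]b_   read a → write a, move +1, go to P
P | ___aa[b]_   read b → write b, move +1, go to Q
Q | ___aab[_]   read _ → write a, move -1, go to P
P | ___aa[b]a   read b → write b, move +1, go to Q
Q | ___aab[a]   read a → write b, move -1, go to P
P | ___aa[b]b   read b → write b, move +1, go to Q
Q | ___aab[b]   read b → write b, move -1, go to Q
Q | ___aa[b]b   read b → write b, move -1, go to Q
Q | ___a[a]bb   read a → write b, move -1, go to P
P | ___[a]bbb   read a → write a, move +1, go to P
P | ___a[b]bb   read b → write b, move +1, go to Q
Q | ___ab[b]b   read b → write b, move -1, go to Q
Q | ___a[b]bb   read b → write b, move -1, go to Q
Q | ___[a]bbb   read a → write b, move -1, go to P
P | __[_]bbbb   read _ → write c, move +1, go to P
P | __c[b]bbb   read b → write b, move +1, go to Q
Q | __cb[b]bb   read b → write b, move -1, go to Q
Q | __c[b]bbb   read b → write b, move -1, go to Q
Q | __[c]bbbb   read c → write b, move +1, go to P
P | __b[b]bbb   read b → write b, move +1, go to Q
Q | __bb[b]bb   read b → write b, move -1, go to Q
Q | __b[b]bbb   read b → write b, move -1, go to Q
Q | __[b]bbbb   read b → write b, move -1, go to Q
Q | _[_]bbbbb   read _ → write a, move -1, go to P
P | [_]abbbbb   read _ → write c, move +1, go to P
P | c[a]bbbbb   read a → write a, move +1, go to P
P | ca[b]bbbb   read b → write b, move +1, go to Q
Q | cab[b]bbb   read b → write b, move -1, go to Q
Q | ca[b]bbbb   read b → write b, move -1, go to Q
Q | c[a]bbbbb   read a → write b, move -1, go to P
P | [c]bbbbbb
M halts after 31 transitions.

31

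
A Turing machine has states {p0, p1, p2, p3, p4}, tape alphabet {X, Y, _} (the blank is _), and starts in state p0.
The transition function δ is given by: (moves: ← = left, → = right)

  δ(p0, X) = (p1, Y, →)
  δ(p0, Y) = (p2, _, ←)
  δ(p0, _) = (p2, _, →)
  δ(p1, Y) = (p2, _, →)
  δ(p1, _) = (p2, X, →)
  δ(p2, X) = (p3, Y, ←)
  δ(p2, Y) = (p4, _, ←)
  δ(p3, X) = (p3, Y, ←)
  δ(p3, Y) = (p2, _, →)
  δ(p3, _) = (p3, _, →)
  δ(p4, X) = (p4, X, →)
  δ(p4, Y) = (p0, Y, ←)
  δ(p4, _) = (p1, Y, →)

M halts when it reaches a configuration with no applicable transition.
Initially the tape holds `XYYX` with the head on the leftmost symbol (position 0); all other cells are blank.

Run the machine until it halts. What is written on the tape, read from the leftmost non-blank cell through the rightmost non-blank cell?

YYXYX

p0 | [X]YYX__   read X → write Y, move →, go to p1
p1 | Y[Y]YX__   read Y → write _, move →, go to p2
p2 | Y_[Y]X__   read Y → write _, move ←, go to p4
p4 | Y[_]_X__   read _ → write Y, move →, go to p1
p1 | YY[_]X__   read _ → write X, move →, go to p2
p2 | YYX[X]__   read X → write Y, move ←, go to p3
p3 | YY[X]Y__   read X → write Y, move ←, go to p3
p3 | Y[Y]YY__   read Y → write _, move →, go to p2
p2 | Y_[Y]Y__   read Y → write _, move ←, go to p4
p4 | Y[_]_Y__   read _ → write Y, move →, go to p1
p1 | YY[_]Y__   read _ → write X, move →, go to p2
p2 | YYX[Y]__   read Y → write _, move ←, go to p4
p4 | YY[X]___   read X → write X, move →, go to p4
p4 | YYX[_]__   read _ → write Y, move →, go to p1
p1 | YYXY[_]_   read _ → write X, move →, go to p2
p2 | YYXYX[_]
The non-blank tape span at halt is YYXYX.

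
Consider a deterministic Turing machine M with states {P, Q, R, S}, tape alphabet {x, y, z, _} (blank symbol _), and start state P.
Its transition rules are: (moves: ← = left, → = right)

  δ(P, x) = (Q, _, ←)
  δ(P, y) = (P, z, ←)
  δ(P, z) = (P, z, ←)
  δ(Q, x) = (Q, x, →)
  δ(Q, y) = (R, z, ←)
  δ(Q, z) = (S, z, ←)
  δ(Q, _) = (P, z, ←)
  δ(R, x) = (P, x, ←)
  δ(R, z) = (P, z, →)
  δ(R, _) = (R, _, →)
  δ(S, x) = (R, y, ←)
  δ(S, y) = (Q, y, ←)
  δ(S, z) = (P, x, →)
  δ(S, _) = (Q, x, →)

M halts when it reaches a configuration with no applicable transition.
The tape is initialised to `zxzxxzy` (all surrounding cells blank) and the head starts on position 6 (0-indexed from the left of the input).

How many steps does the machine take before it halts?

P | _zxzxxz[y]   read y → write z, move ←, go to P
P | _zxzxx[z]z   read z → write z, move ←, go to P
P | _zxzx[x]zz   read x → write _, move ←, go to Q
Q | _zxz[x]_zz   read x → write x, move →, go to Q
Q | _zxzx[_]zz   read _ → write z, move ←, go to P
P | _zxz[x]zzz   read x → write _, move ←, go to Q
Q | _zx[z]_zzz   read z → write z, move ←, go to S
S | _z[x]z_zzz   read x → write y, move ←, go to R
R | _[z]yz_zzz   read z → write z, move →, go to P
P | _z[y]z_zzz   read y → write z, move ←, go to P
P | _[z]zz_zzz   read z → write z, move ←, go to P
P | [_]zzz_zzz
M halts after 11 transitions.

11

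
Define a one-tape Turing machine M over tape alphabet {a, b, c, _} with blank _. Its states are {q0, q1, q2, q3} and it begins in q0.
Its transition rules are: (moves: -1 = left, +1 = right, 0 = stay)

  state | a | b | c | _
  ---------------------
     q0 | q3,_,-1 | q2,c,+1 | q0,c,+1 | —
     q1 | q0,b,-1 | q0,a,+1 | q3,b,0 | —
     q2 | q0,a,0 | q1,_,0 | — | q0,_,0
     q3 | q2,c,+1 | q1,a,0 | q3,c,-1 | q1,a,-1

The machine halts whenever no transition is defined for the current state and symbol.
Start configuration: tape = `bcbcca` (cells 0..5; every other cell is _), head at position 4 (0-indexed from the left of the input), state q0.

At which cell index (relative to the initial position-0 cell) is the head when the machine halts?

3

q0 | bcbc[c]a   read c → write c, move +1, go to q0
q0 | bcbcc[a]   read a → write _, move -1, go to q3
q3 | bcbc[c]_   read c → write c, move -1, go to q3
q3 | bcb[c]c_   read c → write c, move -1, go to q3
q3 | bc[b]cc_   read b → write a, move 0, go to q1
q1 | bc[a]cc_   read a → write b, move -1, go to q0
q0 | b[c]bcc_   read c → write c, move +1, go to q0
q0 | bc[b]cc_   read b → write c, move +1, go to q2
q2 | bcc[c]c_
At halt the head is at cell 3.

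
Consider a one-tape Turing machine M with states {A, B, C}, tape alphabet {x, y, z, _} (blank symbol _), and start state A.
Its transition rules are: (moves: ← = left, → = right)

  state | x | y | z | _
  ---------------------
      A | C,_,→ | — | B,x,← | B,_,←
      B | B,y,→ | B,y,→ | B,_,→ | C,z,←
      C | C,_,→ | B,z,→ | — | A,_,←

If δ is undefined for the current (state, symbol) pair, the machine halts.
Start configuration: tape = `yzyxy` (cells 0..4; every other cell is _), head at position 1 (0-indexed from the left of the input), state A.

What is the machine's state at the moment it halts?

A

A | y[z]yxy___   read z → write x, move ←, go to B
B | [y]xyxy___   read y → write y, move →, go to B
B | y[x]yxy___   read x → write y, move →, go to B
B | yy[y]xy___   read y → write y, move →, go to B
B | yyy[x]y___   read x → write y, move →, go to B
B | yyyy[y]___   read y → write y, move →, go to B
B | yyyyy[_]__   read _ → write z, move ←, go to C
C | yyyy[y]z__   read y → write z, move →, go to B
B | yyyyz[z]__   read z → write _, move →, go to B
B | yyyyz_[_]_   read _ → write z, move ←, go to C
C | yyyyz[_]z_   read _ → write _, move ←, go to A
A | yyyy[z]_z_   read z → write x, move ←, go to B
B | yyy[y]x_z_   read y → write y, move →, go to B
B | yyyy[x]_z_   read x → write y, move →, go to B
B | yyyyy[_]z_   read _ → write z, move ←, go to C
C | yyyy[y]zz_   read y → write z, move →, go to B
B | yyyyz[z]z_   read z → write _, move →, go to B
B | yyyyz_[z]_   read z → write _, move →, go to B
B | yyyyz__[_]   read _ → write z, move ←, go to C
C | yyyyz_[_]z   read _ → write _, move ←, go to A
A | yyyyz[_]_z   read _ → write _, move ←, go to B
B | yyyy[z]__z   read z → write _, move →, go to B
B | yyyy_[_]_z   read _ → write z, move ←, go to C
C | yyyy[_]z_z   read _ → write _, move ←, go to A
A | yyy[y]_z_z
No transition is defined for (A, y); M halts in state A.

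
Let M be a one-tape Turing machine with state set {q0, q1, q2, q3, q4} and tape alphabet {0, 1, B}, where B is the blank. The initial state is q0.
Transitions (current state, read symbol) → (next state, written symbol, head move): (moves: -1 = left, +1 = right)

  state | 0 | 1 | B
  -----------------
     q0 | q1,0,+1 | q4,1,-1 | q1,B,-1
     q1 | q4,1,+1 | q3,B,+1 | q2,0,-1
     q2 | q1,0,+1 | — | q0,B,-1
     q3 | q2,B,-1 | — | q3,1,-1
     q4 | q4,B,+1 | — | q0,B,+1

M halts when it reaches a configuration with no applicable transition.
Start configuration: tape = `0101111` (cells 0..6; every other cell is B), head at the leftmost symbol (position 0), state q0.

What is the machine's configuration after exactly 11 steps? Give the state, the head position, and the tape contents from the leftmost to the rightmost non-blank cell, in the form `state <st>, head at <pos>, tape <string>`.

q0 | [0]101111   read 0 → write 0, move +1, go to q1
q1 | 0[1]01111   read 1 → write B, move +1, go to q3
q3 | 0B[0]1111   read 0 → write B, move -1, go to q2
q2 | 0[B]B1111   read B → write B, move -1, go to q0
q0 | [0]BB1111   read 0 → write 0, move +1, go to q1
q1 | 0[B]B1111   read B → write 0, move -1, go to q2
q2 | [0]0B1111   read 0 → write 0, move +1, go to q1
q1 | 0[0]B1111   read 0 → write 1, move +1, go to q4
q4 | 01[B]1111   read B → write B, move +1, go to q0
q0 | 01B[1]111   read 1 → write 1, move -1, go to q4
q4 | 01[B]1111   read B → write B, move +1, go to q0
q0 | 01B[1]111
After 11 steps: state q0, head at 3, tape 01B1111.

state q0, head at 3, tape 01B1111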